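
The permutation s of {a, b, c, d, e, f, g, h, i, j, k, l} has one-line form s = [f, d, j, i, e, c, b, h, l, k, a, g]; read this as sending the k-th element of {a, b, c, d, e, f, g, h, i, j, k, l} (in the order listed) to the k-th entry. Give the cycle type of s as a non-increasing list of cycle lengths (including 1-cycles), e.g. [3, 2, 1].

[5, 5, 1, 1]

The disjoint cycles are (a f c j k)(b d i l g)(e)(h), with lengths 5, 5, 1, 1 in non-increasing order.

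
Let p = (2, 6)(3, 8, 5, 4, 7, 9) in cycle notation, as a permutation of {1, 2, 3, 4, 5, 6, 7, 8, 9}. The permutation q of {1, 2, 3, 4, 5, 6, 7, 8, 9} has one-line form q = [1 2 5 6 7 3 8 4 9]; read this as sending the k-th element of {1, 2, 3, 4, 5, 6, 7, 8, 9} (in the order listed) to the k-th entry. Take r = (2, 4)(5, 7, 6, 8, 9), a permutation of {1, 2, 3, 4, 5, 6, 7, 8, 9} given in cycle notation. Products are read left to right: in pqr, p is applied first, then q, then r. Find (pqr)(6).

Chase 6: p(6) = 2; q(2) = 2; r(2) = 4. Hence (pqr)(6) = 4.

4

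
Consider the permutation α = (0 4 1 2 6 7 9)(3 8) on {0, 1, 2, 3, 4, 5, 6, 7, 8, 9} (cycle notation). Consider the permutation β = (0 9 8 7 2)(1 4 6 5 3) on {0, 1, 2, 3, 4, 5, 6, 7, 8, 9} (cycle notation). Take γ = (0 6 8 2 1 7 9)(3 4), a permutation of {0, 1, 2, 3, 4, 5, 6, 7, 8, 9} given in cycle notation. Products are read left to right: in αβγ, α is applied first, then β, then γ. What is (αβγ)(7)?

2

Chase 7: α(7) = 9; β(9) = 8; γ(8) = 2. Hence (αβγ)(7) = 2.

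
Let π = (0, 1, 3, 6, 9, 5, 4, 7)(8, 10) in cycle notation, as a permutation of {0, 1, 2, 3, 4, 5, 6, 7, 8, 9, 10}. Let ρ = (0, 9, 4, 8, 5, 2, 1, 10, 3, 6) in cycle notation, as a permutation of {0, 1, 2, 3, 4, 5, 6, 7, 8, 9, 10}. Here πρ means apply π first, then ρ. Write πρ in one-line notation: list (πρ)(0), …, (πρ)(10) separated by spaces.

10 6 1 0 7 8 4 9 3 2 5

(πρ)(x) = ρ(π(x)). Computing each image: ρ(π(0)) = ρ(1) = 10, ρ(π(1)) = ρ(3) = 6, ρ(π(2)) = ρ(2) = 1, ρ(π(3)) = ρ(6) = 0, ρ(π(4)) = ρ(7) = 7, ρ(π(5)) = ρ(4) = 8, ρ(π(6)) = ρ(9) = 4, ρ(π(7)) = ρ(0) = 9, ρ(π(8)) = ρ(10) = 3, ρ(π(9)) = ρ(5) = 2, ρ(π(10)) = ρ(8) = 5.
Hence πρ = [10 6 1 0 7 8 4 9 3 2 5].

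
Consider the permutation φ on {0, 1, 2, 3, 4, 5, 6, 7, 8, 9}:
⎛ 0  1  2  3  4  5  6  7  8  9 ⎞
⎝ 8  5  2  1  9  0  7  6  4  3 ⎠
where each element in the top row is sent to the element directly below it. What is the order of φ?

14

Decomposing into disjoint cycles gives cycle lengths 7, 2, 1.
The order is lcm(7, 2) = 14.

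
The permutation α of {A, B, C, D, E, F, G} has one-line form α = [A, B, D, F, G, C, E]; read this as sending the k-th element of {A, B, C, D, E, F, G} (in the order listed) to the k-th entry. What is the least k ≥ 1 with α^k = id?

Writing α as disjoint cycles, the cycle lengths are 3, 2, 1, 1.
The order of α is the least common multiple of its cycle lengths: lcm(3, 2) = 6.

6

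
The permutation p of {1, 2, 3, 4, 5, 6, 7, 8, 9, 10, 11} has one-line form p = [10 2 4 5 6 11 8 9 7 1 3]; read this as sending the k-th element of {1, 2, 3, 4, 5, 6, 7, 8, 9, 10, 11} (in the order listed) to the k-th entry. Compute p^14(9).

8

Tracing 9 → 7 → … returns to 9 after 3 steps, so 9 lies in a 3-cycle (7 8 9).
Powers repeat with period 3 on this cycle, and 14 mod 3 = 2, so p^14(9) = p^2(9).
Advancing 2 steps from 9: 9 → 7 → 8.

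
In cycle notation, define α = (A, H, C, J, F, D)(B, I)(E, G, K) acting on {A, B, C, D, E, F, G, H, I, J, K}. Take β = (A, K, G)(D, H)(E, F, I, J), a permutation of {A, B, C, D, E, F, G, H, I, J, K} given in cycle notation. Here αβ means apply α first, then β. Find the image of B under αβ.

J

(αβ)(B) = β(α(B)). α(B) = I, then β(I) = J. So (αβ)(B) = J.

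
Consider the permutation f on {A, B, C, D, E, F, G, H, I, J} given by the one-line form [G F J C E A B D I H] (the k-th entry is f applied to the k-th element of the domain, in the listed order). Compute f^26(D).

Tracing D → C → … returns to D after 4 steps, so D lies in a 4-cycle (C J H D).
Since the cycle has length 4, f^26 acts on it the same as f^2 (26 mod 4 = 2).
Advancing 2 steps from D: D → C → J.

J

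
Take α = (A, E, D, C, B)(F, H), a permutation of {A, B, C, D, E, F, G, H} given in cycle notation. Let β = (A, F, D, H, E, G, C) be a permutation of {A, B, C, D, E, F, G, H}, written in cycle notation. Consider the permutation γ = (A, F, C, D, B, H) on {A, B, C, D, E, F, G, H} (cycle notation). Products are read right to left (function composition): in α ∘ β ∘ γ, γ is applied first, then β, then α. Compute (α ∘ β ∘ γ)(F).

(α ∘ β ∘ γ)(F) = α(β(γ(F))). γ(F) = C, then β(C) = A, then α(A) = E, so the result is E.

E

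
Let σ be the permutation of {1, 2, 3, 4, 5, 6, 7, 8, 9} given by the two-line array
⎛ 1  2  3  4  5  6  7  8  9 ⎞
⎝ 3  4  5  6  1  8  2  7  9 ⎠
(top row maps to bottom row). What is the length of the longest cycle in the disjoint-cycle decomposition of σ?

5

Decomposing into disjoint cycles gives (1 3 5)(2 4 6 8 7); the longest has length 5.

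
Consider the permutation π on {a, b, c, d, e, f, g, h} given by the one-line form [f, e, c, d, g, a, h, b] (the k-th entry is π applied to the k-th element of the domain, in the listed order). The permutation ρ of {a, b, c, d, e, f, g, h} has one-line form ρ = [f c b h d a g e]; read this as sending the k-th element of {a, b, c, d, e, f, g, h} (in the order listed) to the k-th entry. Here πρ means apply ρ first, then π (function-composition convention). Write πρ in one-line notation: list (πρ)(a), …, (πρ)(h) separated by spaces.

a c e b d f h g

(πρ)(x) = π(ρ(x)). Computing each image: π(ρ(a)) = π(f) = a, π(ρ(b)) = π(c) = c, π(ρ(c)) = π(b) = e, π(ρ(d)) = π(h) = b, π(ρ(e)) = π(d) = d, π(ρ(f)) = π(a) = f, π(ρ(g)) = π(g) = h, π(ρ(h)) = π(e) = g.
Hence πρ = [a c e b d f h g].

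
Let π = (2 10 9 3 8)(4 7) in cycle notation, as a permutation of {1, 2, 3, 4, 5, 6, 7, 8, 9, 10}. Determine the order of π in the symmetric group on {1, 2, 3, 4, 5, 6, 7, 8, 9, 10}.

The cycle type of π is (5, 2, 1, 1, 1).
The order of π is the least common multiple of its cycle lengths: lcm(5, 2) = 10.

10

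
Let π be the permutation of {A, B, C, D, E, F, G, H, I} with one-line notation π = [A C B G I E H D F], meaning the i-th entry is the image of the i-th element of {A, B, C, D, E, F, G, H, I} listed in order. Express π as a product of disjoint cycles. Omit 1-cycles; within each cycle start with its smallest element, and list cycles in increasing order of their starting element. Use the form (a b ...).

Start at B and follow images: B → C → B, giving the cycle (B C).
Repeating from the next unused element and collecting all non-trivial cycles gives (B C)(D G H)(E I F).

(B C)(D G H)(E I F)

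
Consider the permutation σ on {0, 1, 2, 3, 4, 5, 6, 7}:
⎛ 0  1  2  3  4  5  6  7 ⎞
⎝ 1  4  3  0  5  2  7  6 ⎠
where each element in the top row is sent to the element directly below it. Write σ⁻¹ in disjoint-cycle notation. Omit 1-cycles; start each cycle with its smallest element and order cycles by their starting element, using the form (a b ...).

(0 3 2 5 4 1)(6 7)

The cycle decomposition of σ is (0 1 4 5 2 3)(6 7).
Reversing each cycle (and rotating so the smallest element leads) gives σ⁻¹ = (0 3 2 5 4 1)(6 7).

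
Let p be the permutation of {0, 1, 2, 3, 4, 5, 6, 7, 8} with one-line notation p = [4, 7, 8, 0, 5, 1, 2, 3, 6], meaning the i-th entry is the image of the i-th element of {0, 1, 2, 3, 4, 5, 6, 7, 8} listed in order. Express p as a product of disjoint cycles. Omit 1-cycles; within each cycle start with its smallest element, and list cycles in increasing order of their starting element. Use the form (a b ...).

Start at 0 and follow images: 0 → 4 → 5 → 1 → 7 → 3 → 0, giving the cycle (0 4 5 1 7 3).
Continuing from each remaining unvisited element yields (0 4 5 1 7 3)(2 8 6).

(0 4 5 1 7 3)(2 8 6)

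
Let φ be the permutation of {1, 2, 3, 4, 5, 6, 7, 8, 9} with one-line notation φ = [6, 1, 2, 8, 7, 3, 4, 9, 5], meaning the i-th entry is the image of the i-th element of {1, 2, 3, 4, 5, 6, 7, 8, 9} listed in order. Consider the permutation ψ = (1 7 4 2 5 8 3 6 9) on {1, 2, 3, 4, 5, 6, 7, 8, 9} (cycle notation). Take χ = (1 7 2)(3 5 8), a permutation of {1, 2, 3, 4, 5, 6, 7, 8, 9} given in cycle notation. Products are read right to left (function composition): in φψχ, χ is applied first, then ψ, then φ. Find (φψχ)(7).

7

Chase 7: χ(7) = 2; ψ(2) = 5; φ(5) = 7. Hence (φψχ)(7) = 7.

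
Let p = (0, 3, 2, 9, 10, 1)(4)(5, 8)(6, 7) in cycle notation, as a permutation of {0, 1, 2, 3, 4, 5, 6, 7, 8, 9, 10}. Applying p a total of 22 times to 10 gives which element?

2

10 lies in the 6-cycle (0, 3, 2, 9, 10, 1).
On a 6-cycle, p^6 is the identity, so p^22 = p^4 there (22 ≡ 4 mod 6).
Advancing 4 steps from 10: 10 → 1 → 0 → 3 → 2.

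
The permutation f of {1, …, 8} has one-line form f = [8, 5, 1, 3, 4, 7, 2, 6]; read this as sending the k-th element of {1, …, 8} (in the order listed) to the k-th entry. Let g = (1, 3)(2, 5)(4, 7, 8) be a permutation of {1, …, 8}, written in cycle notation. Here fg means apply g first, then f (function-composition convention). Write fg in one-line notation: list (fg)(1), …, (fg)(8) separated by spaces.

1 4 8 2 5 7 6 3

(fg)(x) = f(g(x)). Computing each image: f(g(1)) = f(3) = 1, f(g(2)) = f(5) = 4, f(g(3)) = f(1) = 8, f(g(4)) = f(7) = 2, f(g(5)) = f(2) = 5, f(g(6)) = f(6) = 7, f(g(7)) = f(8) = 6, f(g(8)) = f(4) = 3.
Hence fg = [1 4 8 2 5 7 6 3].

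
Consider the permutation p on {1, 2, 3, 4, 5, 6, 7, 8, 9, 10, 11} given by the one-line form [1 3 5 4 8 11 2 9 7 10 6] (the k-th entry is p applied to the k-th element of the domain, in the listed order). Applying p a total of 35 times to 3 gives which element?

Tracing 3 → 5 → … returns to 3 after 6 steps, so 3 lies in a 6-cycle (2 3 5 8 9 7).
Since the cycle has length 6, p^35 acts on it the same as p^5 (35 mod 6 = 5).
Advancing 5 steps from 3: 3 → 5 → 8 → 9 → 7 → 2.

2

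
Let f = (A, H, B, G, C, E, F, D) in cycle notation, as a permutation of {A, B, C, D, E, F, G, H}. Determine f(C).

In the cycle (A, H, B, G, C, E, F, D), C is followed by E, so f(C) = E.

E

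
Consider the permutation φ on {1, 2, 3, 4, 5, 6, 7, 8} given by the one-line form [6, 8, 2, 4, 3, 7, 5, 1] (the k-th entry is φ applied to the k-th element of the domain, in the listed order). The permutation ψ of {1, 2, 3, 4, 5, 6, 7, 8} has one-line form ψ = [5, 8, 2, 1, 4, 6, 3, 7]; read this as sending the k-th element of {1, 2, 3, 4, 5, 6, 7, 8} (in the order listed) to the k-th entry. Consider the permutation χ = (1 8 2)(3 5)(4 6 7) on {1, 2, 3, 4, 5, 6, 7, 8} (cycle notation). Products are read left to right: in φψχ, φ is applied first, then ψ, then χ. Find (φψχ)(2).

4

(φψχ)(2) = χ(ψ(φ(2))). φ(2) = 8, then ψ(8) = 7, then χ(7) = 4, so the result is 4.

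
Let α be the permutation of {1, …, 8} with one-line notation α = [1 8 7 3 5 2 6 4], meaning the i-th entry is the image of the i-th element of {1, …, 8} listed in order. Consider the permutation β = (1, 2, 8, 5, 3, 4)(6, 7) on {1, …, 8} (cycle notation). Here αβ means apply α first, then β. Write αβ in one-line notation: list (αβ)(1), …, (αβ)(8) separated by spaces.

(αβ)(x) = β(α(x)). Computing each image: β(α(1)) = β(1) = 2, β(α(2)) = β(8) = 5, β(α(3)) = β(7) = 6, β(α(4)) = β(3) = 4, β(α(5)) = β(5) = 3, β(α(6)) = β(2) = 8, β(α(7)) = β(6) = 7, β(α(8)) = β(4) = 1.
Hence αβ = [2 5 6 4 3 8 7 1].

2 5 6 4 3 8 7 1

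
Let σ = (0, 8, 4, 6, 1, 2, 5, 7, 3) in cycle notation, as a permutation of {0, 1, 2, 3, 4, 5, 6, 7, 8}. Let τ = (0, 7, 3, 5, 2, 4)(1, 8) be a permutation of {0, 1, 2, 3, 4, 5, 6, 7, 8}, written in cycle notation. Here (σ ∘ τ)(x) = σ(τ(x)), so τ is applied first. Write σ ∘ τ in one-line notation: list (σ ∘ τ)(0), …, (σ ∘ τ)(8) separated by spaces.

For each element, apply τ then σ: 0 → 7 → 3; 1 → 8 → 4; 2 → 4 → 6; 3 → 5 → 7; 4 → 0 → 8; 5 → 2 → 5; 6 → 6 → 1; 7 → 3 → 0; 8 → 1 → 2.
Collecting the images, σ ∘ τ = [3 4 6 7 8 5 1 0 2].

3 4 6 7 8 5 1 0 2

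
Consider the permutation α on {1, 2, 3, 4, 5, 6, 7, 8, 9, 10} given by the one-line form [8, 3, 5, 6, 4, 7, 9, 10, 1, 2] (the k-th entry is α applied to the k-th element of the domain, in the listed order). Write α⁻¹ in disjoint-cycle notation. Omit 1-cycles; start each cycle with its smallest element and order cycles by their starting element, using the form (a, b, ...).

(1, 9, 7, 6, 4, 5, 3, 2, 10, 8)

First write α in disjoint cycles: (1, 8, 10, 2, 3, 5, 4, 6, 7, 9).
Reversing each cycle (and rotating so the smallest element leads) gives α⁻¹ = (1, 9, 7, 6, 4, 5, 3, 2, 10, 8).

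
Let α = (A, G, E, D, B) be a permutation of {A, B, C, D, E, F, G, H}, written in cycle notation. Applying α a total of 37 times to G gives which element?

D

G lies in the 5-cycle (A, G, E, D, B).
Since the cycle has length 5, α^37 acts on it the same as α^2 (37 mod 5 = 2).
Stepping 2 places around the cycle: G → E → D.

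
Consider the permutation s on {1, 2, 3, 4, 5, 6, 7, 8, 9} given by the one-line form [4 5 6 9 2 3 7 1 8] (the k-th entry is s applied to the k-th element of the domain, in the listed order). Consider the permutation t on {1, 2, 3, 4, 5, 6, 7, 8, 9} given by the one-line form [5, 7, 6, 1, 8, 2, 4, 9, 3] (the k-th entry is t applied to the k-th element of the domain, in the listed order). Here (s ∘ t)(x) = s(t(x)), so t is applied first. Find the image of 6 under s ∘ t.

(s ∘ t)(6) = s(t(6)). t(6) = 2, then s(2) = 5. So (s ∘ t)(6) = 5.

5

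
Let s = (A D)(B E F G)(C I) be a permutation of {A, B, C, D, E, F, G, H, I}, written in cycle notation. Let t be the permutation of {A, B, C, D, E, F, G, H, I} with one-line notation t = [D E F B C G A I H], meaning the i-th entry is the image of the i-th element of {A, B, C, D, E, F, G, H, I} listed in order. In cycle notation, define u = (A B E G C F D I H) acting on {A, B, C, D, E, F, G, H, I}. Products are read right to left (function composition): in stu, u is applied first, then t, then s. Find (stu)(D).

(stu)(D) = s(t(u(D))). u(D) = I, then t(I) = H, then s(H) = H, so the result is H.

H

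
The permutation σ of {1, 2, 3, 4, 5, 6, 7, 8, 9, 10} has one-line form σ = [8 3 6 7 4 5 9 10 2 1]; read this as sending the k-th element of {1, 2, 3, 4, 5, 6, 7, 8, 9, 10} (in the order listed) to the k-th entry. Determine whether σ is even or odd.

In disjoint-cycle form the cycle lengths are 7, 3.
A cycle of length ℓ contributes ℓ−1 transpositions, so σ is a product of 6 + 2 = 8 transpositions — even.

even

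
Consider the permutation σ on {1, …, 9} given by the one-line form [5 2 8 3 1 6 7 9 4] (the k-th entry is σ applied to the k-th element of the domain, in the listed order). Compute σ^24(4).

Tracing 4 → 3 → … returns to 4 after 4 steps, so 4 lies in a 4-cycle (3, 8, 9, 4).
On a 4-cycle, σ^4 is the identity, so σ^24 = σ^0 there (24 ≡ 0 mod 4).
So σ^24(4) = 4.

4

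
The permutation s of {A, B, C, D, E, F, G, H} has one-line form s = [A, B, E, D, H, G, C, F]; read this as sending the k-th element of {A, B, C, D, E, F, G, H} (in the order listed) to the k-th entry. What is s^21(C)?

E

Tracing C → E → … returns to C after 5 steps, so C lies in a 5-cycle (C, E, H, F, G).
On a 5-cycle, s^5 is the identity, so s^21 = s^1 there (21 ≡ 1 mod 5).
Advancing 1 step from C: C → E.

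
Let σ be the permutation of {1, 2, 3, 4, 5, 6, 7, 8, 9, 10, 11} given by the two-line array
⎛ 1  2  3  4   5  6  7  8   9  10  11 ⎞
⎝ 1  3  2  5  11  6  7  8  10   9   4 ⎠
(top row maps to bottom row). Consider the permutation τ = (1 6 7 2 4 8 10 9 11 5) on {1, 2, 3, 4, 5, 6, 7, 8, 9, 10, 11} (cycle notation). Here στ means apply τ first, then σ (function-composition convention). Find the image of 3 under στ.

τ(3) = 3, then σ(3) = 2; composing gives (στ)(3) = 2.

2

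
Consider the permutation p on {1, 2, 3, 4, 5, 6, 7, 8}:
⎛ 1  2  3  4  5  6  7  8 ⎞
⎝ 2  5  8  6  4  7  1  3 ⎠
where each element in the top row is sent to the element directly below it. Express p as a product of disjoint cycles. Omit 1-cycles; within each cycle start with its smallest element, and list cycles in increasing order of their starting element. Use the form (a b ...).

(1 2 5 4 6 7)(3 8)

Iterating p from 1 gives 1 → 2 → 5 → 4 → 6 → 7 → 1; that is the 6-cycle (1 2 5 4 6 7).
Continuing from each remaining unvisited element yields (1 2 5 4 6 7)(3 8).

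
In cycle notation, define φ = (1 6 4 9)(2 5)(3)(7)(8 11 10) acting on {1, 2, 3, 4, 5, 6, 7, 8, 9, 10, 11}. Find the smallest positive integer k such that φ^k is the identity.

The cycle type of φ is (4, 3, 2, 1, 1).
The order of φ is the least common multiple of its cycle lengths: lcm(4, 3, 2) = 12.

12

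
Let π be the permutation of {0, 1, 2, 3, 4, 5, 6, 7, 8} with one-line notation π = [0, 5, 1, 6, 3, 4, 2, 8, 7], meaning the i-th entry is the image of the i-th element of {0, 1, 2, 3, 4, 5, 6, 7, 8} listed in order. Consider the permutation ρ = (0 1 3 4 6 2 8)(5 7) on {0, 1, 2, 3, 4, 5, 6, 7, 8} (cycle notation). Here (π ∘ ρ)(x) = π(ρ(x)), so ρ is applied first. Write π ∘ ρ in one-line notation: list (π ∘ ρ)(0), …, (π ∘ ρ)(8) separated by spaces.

For each element, apply ρ then π: 0 → 1 → 5; 1 → 3 → 6; 2 → 8 → 7; 3 → 4 → 3; 4 → 6 → 2; 5 → 7 → 8; 6 → 2 → 1; 7 → 5 → 4; 8 → 0 → 0.
Collecting the images, π ∘ ρ = [5 6 7 3 2 8 1 4 0].

5 6 7 3 2 8 1 4 0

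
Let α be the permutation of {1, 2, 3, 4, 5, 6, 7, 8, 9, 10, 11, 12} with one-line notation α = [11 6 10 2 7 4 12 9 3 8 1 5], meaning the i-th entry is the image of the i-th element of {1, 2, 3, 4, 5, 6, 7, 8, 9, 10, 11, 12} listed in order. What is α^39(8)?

Tracing 8 → 9 → … returns to 8 after 4 steps, so 8 lies in a 4-cycle (3 10 8 9).
Powers repeat with period 4 on this cycle, and 39 mod 4 = 3, so α^39(8) = α^3(8).
Stepping 3 places around the cycle: 8 → 9 → 3 → 10.

10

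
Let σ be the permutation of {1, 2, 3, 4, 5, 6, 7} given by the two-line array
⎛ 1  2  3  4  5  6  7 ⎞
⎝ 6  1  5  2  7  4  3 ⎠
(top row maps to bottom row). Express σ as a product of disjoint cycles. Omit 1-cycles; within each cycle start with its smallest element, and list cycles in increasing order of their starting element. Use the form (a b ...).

From 1: 1 → 6 → 4 → 2 → 1, closing the cycle (1 6 4 2).
Repeating from the next unused element and collecting all non-trivial cycles gives (1 6 4 2)(3 5 7).

(1 6 4 2)(3 5 7)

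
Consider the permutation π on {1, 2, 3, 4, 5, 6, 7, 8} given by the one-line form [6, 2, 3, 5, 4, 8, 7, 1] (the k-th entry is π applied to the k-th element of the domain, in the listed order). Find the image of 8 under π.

8 is element number 8 of the domain, and entry number 8 of the one-line form is 1, so π(8) = 1.

1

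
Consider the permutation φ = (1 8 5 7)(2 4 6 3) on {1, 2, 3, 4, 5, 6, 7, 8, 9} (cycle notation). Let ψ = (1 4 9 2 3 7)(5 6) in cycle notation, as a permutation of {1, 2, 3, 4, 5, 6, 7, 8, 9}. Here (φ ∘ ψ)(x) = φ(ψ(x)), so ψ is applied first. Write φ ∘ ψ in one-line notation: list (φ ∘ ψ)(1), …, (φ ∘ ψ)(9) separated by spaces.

6 2 1 9 3 7 8 5 4

Chase each element through ψ then φ: 1 → 4 → 6; 2 → 3 → 2; 3 → 7 → 1; 4 → 9 → 9; 5 → 6 → 3; 6 → 5 → 7; 7 → 1 → 8; 8 → 8 → 5; 9 → 2 → 4.
Collecting the images, φ ∘ ψ = [6 2 1 9 3 7 8 5 4].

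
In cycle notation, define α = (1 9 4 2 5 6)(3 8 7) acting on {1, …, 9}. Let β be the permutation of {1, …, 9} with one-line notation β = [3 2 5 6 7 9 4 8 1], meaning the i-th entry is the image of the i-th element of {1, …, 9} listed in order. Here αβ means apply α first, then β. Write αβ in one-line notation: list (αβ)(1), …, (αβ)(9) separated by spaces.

1 7 8 2 9 3 5 4 6

(αβ)(x) = β(α(x)). Computing each image: β(α(1)) = β(9) = 1, β(α(2)) = β(5) = 7, β(α(3)) = β(8) = 8, β(α(4)) = β(2) = 2, β(α(5)) = β(6) = 9, β(α(6)) = β(1) = 3, β(α(7)) = β(3) = 5, β(α(8)) = β(7) = 4, β(α(9)) = β(4) = 6.
Hence αβ = [1 7 8 2 9 3 5 4 6].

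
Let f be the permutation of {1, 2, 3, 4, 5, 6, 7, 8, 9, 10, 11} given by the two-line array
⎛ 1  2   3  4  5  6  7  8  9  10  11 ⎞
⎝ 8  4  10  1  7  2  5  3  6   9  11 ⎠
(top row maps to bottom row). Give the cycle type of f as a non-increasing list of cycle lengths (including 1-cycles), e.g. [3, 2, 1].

The disjoint cycles are (1 8 3 10 9 6 2 4)(5 7)(11), with lengths 8, 2, 1 in non-increasing order.

[8, 2, 1]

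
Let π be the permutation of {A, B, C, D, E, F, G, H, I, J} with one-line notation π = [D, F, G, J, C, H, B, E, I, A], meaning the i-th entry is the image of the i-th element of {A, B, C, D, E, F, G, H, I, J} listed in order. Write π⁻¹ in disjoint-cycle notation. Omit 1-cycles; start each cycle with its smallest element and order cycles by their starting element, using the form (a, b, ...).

The cycle decomposition of π is (A, D, J)(B, F, H, E, C, G).
Reversing each cycle (and rotating so the smallest element leads) gives π⁻¹ = (A, J, D)(B, G, C, E, H, F).

(A, J, D)(B, G, C, E, H, F)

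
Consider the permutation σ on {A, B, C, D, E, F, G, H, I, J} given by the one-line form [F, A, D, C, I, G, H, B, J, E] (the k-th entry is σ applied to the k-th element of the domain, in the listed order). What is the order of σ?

Decomposing into disjoint cycles gives cycle lengths 5, 3, 2.
Since disjoint cycles commute, ord(σ) = lcm(5, 3, 2) = 30.

30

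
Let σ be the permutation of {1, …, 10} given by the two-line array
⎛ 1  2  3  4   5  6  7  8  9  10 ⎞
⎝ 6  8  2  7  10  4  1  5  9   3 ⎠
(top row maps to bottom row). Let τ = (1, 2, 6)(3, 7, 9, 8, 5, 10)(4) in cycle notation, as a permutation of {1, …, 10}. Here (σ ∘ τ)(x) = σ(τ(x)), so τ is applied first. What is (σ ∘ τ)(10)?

τ(10) = 3, then σ(3) = 2; composing gives (σ ∘ τ)(10) = 2.

2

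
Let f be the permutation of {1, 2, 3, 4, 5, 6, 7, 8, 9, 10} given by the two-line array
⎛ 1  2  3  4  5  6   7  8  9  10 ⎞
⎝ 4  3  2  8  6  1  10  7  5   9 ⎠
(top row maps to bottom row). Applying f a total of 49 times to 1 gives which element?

Tracing 1 → 4 → … returns to 1 after 8 steps, so 1 lies in an 8-cycle (1, 4, 8, 7, 10, 9, 5, 6).
Powers repeat with period 8 on this cycle, and 49 mod 8 = 1, so f^49(1) = f^1(1).
Stepping 1 place around the cycle: 1 → 4.

4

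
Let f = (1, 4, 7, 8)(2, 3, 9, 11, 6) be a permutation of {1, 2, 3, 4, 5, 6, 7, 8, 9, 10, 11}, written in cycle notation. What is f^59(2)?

2 lies in the 5-cycle (2, 3, 9, 11, 6).
Powers repeat with period 5 on this cycle, and 59 mod 5 = 4, so f^59(2) = f^4(2).
Stepping 4 places around the cycle: 2 → 3 → 9 → 11 → 6.

6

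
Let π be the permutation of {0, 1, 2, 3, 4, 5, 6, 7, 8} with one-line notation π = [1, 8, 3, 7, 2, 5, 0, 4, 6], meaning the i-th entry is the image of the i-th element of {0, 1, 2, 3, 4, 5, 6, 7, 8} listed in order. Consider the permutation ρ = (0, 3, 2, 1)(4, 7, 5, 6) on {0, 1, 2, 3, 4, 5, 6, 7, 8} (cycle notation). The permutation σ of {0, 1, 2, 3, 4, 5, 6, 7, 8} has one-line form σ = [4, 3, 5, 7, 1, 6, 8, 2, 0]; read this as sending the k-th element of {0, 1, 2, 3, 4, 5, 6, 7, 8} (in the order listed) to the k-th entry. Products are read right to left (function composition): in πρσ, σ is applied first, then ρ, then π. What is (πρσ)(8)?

7

(πρσ)(8) = π(ρ(σ(8))). σ(8) = 0, then ρ(0) = 3, then π(3) = 7, so the result is 7.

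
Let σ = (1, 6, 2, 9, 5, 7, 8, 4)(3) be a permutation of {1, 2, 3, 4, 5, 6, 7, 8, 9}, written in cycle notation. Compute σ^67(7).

1

7 lies in the 8-cycle (1, 6, 2, 9, 5, 7, 8, 4).
Since the cycle has length 8, σ^67 acts on it the same as σ^3 (67 mod 8 = 3).
Advancing 3 steps from 7: 7 → 8 → 4 → 1.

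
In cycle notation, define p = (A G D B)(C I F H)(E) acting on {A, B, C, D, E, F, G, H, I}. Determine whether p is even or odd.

even

The cycle lengths are 4, 4, 1.
A cycle of length ℓ contributes ℓ−1 transpositions, so p is a product of 3 + 3 = 6 transpositions — even.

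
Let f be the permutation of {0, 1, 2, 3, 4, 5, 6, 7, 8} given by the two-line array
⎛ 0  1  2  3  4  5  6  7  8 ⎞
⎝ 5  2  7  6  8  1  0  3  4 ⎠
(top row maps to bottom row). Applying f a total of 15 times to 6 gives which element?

0

Tracing 6 → 0 → … returns to 6 after 7 steps, so 6 lies in a 7-cycle (0 5 1 2 7 3 6).
On a 7-cycle, f^7 is the identity, so f^15 = f^1 there (15 ≡ 1 mod 7).
Stepping 1 place around the cycle: 6 → 0.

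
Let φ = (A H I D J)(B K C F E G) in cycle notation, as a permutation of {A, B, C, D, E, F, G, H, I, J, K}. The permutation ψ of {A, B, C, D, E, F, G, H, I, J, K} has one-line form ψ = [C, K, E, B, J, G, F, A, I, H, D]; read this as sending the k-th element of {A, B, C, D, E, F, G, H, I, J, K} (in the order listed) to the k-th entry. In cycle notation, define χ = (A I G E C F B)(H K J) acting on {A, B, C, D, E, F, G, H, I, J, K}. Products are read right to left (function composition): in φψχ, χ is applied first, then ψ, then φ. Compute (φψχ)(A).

D

Apply the permutations in order: χ(A) = I, then ψ(I) = I, then φ(I) = D. So (φψχ)(A) = D.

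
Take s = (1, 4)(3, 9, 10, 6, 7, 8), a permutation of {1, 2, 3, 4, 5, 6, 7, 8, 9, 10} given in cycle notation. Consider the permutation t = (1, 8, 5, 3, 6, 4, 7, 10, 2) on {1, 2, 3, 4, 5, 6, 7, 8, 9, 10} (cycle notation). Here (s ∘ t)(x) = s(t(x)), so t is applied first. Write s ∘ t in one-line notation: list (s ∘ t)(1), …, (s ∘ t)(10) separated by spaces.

(s ∘ t)(x) = s(t(x)). Computing each image: s(t(1)) = s(8) = 3, s(t(2)) = s(1) = 4, s(t(3)) = s(6) = 7, s(t(4)) = s(7) = 8, s(t(5)) = s(3) = 9, s(t(6)) = s(4) = 1, s(t(7)) = s(10) = 6, s(t(8)) = s(5) = 5, s(t(9)) = s(9) = 10, s(t(10)) = s(2) = 2.
Hence s ∘ t = [3 4 7 8 9 1 6 5 10 2].

3 4 7 8 9 1 6 5 10 2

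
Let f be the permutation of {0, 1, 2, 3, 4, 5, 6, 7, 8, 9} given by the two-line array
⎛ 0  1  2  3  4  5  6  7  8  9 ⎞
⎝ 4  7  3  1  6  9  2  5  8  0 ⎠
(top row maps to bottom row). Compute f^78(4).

Tracing 4 → 6 → … returns to 4 after 9 steps, so 4 lies in a 9-cycle (0 4 6 2 3 1 7 5 9).
Powers repeat with period 9 on this cycle, and 78 mod 9 = 6, so f^78(4) = f^6(4).
Advancing 6 steps from 4: 4 → 6 → 2 → 3 → 1 → 7 → 5.

5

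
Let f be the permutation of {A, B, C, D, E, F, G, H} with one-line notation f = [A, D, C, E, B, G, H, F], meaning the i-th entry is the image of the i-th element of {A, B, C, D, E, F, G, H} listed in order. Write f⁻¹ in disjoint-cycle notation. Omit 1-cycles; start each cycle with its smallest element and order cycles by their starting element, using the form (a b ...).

(B E D)(F H G)

First write f in disjoint cycles: (B D E)(F G H).
Reversing each cycle (and rotating so the smallest element leads) gives f⁻¹ = (B E D)(F H G).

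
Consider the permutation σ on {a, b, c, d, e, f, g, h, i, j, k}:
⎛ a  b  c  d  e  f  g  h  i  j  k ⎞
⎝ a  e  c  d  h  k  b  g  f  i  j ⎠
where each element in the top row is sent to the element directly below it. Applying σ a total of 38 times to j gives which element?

f

Tracing j → i → … returns to j after 4 steps, so j lies in a 4-cycle (f k j i).
Powers repeat with period 4 on this cycle, and 38 mod 4 = 2, so σ^38(j) = σ^2(j).
Advancing 2 steps from j: j → i → f.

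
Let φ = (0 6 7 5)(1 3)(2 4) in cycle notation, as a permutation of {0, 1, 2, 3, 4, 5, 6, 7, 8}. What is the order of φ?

The cycle type of φ is (4, 2, 2, 1).
Since disjoint cycles commute, ord(φ) = lcm(4, 2, 2) = 4.

4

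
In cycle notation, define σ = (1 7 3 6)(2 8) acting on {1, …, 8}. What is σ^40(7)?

7 lies in the 4-cycle (1 7 3 6).
On a 4-cycle, σ^4 is the identity, so σ^40 = σ^0 there (40 ≡ 0 mod 4).
So σ^40(7) = 7.

7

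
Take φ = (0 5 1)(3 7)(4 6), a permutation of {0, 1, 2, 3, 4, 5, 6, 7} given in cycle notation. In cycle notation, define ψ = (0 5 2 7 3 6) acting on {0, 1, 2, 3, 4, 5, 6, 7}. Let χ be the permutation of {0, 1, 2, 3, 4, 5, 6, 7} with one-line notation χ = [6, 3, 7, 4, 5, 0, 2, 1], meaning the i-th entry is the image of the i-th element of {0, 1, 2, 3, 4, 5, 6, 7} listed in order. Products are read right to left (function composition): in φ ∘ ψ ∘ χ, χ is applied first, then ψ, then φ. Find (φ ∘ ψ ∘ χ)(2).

7

Apply the permutations in order: χ(2) = 7, then ψ(7) = 3, then φ(3) = 7. So (φ ∘ ψ ∘ χ)(2) = 7.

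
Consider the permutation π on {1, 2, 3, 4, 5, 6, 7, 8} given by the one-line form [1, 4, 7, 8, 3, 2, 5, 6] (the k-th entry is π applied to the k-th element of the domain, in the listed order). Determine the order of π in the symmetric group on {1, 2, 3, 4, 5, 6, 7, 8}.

Writing π as disjoint cycles, the cycle lengths are 4, 3, 1.
The order is lcm(4, 3) = 12.

12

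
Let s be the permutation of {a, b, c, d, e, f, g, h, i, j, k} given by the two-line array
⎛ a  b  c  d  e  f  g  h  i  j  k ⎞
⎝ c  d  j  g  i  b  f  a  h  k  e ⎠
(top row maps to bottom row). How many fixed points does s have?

0

No element satisfies s(x) = x, so there are 0 fixed points.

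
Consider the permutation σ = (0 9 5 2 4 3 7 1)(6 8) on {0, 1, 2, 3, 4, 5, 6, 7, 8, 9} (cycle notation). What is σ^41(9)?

5

9 lies in the 8-cycle (0 9 5 2 4 3 7 1).
Powers repeat with period 8 on this cycle, and 41 mod 8 = 1, so σ^41(9) = σ^1(9).
Advancing 1 step from 9: 9 → 5.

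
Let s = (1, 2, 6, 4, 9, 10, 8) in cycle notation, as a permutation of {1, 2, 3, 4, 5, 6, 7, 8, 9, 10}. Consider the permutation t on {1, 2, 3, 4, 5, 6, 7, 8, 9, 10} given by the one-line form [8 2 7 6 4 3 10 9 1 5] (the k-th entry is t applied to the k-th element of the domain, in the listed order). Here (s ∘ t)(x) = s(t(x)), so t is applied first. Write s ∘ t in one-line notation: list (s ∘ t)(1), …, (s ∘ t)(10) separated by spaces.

Chase each element through t then s: 1 → 8 → 1; 2 → 2 → 6; 3 → 7 → 7; 4 → 6 → 4; 5 → 4 → 9; 6 → 3 → 3; 7 → 10 → 8; 8 → 9 → 10; 9 → 1 → 2; 10 → 5 → 5.
So s ∘ t in one-line form is 1 6 7 4 9 3 8 10 2 5.

1 6 7 4 9 3 8 10 2 5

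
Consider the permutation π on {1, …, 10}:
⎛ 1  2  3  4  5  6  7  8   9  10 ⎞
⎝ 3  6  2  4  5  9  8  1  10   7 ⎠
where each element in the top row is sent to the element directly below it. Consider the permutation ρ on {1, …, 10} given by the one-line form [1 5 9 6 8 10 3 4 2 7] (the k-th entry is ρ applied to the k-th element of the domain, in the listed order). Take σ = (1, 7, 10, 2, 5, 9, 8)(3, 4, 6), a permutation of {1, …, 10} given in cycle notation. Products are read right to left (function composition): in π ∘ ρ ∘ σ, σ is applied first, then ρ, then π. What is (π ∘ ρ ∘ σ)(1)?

2

Chase 1: σ(1) = 7; ρ(7) = 3; π(3) = 2. Hence (π ∘ ρ ∘ σ)(1) = 2.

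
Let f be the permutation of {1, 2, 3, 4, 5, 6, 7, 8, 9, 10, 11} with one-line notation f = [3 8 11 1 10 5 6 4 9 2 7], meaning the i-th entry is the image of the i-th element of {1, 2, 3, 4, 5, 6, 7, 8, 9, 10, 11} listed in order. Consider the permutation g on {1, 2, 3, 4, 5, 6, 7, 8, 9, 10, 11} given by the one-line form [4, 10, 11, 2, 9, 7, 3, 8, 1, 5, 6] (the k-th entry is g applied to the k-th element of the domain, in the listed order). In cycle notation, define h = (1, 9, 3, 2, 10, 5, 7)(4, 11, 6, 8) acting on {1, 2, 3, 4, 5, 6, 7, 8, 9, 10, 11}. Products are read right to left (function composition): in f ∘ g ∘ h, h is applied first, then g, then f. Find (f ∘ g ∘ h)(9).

Chase 9: h(9) = 3; g(3) = 11; f(11) = 7. Hence (f ∘ g ∘ h)(9) = 7.

7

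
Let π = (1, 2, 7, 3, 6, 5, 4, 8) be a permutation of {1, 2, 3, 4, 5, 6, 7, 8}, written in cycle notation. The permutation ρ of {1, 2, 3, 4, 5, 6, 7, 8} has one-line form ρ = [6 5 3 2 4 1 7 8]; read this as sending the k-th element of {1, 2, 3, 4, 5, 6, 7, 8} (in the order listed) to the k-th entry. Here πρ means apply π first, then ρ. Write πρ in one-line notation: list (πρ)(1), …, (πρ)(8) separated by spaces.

5 7 1 8 2 4 3 6

Chase each element through π then ρ: 1 → 2 → 5; 2 → 7 → 7; 3 → 6 → 1; 4 → 8 → 8; 5 → 4 → 2; 6 → 5 → 4; 7 → 3 → 3; 8 → 1 → 6.
So πρ in one-line form is 5 7 1 8 2 4 3 6.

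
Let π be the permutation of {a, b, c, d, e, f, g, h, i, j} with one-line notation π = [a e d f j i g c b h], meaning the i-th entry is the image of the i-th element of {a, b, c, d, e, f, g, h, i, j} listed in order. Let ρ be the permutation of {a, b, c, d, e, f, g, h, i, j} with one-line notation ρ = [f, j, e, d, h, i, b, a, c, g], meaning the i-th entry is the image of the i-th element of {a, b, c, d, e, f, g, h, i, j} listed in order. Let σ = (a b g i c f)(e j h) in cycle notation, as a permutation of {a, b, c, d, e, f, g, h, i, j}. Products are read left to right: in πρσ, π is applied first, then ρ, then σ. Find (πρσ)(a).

Apply the permutations in order: π(a) = a, then ρ(a) = f, then σ(f) = a. So (πρσ)(a) = a.

a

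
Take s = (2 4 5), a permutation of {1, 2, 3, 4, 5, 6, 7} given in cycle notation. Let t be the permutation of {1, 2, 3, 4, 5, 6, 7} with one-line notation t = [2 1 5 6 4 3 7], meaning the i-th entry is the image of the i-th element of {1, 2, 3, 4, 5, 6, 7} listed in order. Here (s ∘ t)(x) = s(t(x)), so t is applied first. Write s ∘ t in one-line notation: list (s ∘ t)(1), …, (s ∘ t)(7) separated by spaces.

For each element, apply t then s: 1 → 2 → 4; 2 → 1 → 1; 3 → 5 → 2; 4 → 6 → 6; 5 → 4 → 5; 6 → 3 → 3; 7 → 7 → 7.
So s ∘ t in one-line form is 4 1 2 6 5 3 7.

4 1 2 6 5 3 7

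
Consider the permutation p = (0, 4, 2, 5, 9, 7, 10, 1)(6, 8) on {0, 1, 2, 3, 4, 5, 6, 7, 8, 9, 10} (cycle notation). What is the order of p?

The disjoint cycles have lengths 8, 2, 1.
Since disjoint cycles commute, ord(p) = lcm(8, 2) = 8.

8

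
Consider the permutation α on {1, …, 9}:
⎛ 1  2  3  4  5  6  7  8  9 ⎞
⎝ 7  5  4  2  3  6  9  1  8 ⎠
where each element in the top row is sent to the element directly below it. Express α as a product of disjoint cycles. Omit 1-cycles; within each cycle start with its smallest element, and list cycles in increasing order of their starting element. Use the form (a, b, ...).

Iterating α from 1 gives 1 → 7 → 9 → 8 → 1; that is the 4-cycle (1, 7, 9, 8).
Continuing from each remaining unvisited element yields (1, 7, 9, 8)(2, 5, 3, 4).

(1, 7, 9, 8)(2, 5, 3, 4)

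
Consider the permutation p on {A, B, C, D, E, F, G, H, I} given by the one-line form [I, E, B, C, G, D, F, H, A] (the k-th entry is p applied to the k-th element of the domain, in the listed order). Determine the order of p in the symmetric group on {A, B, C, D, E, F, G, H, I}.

The disjoint-cycle form of p has cycle lengths 6, 2, 1.
The order of p is the least common multiple of its cycle lengths: lcm(6, 2) = 6.

6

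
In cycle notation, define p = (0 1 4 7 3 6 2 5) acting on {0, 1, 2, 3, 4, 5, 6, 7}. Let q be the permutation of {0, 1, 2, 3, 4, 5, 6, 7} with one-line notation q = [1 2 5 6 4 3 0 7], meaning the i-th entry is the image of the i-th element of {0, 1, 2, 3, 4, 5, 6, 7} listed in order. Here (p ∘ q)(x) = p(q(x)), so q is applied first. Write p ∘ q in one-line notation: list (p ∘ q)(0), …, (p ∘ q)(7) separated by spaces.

4 5 0 2 7 6 1 3

(p ∘ q)(x) = p(q(x)). Computing each image: p(q(0)) = p(1) = 4, p(q(1)) = p(2) = 5, p(q(2)) = p(5) = 0, p(q(3)) = p(6) = 2, p(q(4)) = p(4) = 7, p(q(5)) = p(3) = 6, p(q(6)) = p(0) = 1, p(q(7)) = p(7) = 3.
Hence p ∘ q = [4 5 0 2 7 6 1 3].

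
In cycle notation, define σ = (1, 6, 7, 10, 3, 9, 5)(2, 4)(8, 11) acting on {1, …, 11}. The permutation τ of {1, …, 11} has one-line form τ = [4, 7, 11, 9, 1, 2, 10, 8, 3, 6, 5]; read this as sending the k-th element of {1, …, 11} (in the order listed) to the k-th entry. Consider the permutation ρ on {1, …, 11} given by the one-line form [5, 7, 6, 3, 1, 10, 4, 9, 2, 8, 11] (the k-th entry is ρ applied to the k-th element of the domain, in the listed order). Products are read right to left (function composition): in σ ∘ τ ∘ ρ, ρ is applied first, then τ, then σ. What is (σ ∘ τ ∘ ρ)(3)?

4

(σ ∘ τ ∘ ρ)(3) = σ(τ(ρ(3))). ρ(3) = 6, then τ(6) = 2, then σ(2) = 4, so the result is 4.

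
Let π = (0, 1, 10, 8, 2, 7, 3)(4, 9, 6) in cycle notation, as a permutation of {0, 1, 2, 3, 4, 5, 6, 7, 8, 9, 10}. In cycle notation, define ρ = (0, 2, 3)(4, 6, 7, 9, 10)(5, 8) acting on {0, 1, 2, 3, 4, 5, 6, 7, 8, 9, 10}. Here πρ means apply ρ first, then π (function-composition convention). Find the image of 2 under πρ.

ρ(2) = 3, then π(3) = 0; composing gives (πρ)(2) = 0.

0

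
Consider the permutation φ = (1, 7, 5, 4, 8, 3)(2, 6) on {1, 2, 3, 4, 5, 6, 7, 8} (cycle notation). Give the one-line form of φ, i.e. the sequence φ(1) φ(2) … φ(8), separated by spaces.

Reading each image from the cycles: 1→7, 2→6, 3→1, 4→8, 5→4, 6→2, 7→5, 8→3.
Listing these in domain order gives 7 6 1 8 4 2 5 3.

7 6 1 8 4 2 5 3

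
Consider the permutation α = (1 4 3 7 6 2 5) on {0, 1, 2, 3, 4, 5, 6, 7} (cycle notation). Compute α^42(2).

2 lies in the 7-cycle (1 4 3 7 6 2 5).
Since the cycle has length 7, α^42 acts on it the same as α^0 (42 mod 7 = 0).
So α^42(2) = 2.

2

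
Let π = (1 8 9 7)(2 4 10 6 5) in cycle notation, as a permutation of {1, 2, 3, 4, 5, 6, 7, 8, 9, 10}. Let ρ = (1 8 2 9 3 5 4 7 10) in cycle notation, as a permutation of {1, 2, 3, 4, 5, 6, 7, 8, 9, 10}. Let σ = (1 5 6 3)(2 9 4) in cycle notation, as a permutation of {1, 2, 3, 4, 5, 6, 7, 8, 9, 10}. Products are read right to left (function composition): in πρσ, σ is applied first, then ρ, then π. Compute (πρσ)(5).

(πρσ)(5) = π(ρ(σ(5))). σ(5) = 6, then ρ(6) = 6, then π(6) = 5, so the result is 5.

5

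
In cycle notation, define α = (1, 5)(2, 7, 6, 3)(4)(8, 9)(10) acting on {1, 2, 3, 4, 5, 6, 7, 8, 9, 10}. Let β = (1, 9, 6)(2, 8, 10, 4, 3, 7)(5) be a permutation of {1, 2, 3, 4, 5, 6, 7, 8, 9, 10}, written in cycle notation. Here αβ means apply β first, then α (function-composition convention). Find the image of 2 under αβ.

9

First apply β: β(2) = 8, then α(8) = 9. Thus (αβ)(2) = 9.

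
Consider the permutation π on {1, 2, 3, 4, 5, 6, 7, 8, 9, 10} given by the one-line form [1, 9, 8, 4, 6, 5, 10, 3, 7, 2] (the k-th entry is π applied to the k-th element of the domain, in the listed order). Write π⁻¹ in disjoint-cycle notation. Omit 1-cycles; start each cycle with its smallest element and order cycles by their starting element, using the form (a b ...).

First write π in disjoint cycles: (2 9 7 10)(3 8)(5 6).
The inverse reverses every cycle; in canonical form, π⁻¹ = (2 10 7 9)(3 8)(5 6).

(2 10 7 9)(3 8)(5 6)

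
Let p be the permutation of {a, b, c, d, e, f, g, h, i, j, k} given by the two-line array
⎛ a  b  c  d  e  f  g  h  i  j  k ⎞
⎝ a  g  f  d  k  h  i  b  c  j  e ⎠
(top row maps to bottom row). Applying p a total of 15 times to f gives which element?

g

Tracing f → h → … returns to f after 6 steps, so f lies in a 6-cycle (b, g, i, c, f, h).
On a 6-cycle, p^6 is the identity, so p^15 = p^3 there (15 ≡ 3 mod 6).
Stepping 3 places around the cycle: f → h → b → g.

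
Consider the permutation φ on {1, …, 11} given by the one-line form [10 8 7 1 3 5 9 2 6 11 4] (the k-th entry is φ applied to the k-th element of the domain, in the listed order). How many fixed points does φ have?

0

No element satisfies φ(x) = x, so there are 0 fixed points.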